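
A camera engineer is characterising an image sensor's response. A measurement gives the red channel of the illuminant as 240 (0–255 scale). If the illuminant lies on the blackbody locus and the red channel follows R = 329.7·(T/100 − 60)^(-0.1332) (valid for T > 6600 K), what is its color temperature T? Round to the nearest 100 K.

7100 K

(t − 60)^(-0.1332) = 240/329.7 = 0.72793.
t − 60 = 0.72793^(1/-0.1332) = 0.72793^(-7.508) = 10.848, so t = 70.848.
T = 100·t = 7085 K → 7100 K to the nearest 100 K.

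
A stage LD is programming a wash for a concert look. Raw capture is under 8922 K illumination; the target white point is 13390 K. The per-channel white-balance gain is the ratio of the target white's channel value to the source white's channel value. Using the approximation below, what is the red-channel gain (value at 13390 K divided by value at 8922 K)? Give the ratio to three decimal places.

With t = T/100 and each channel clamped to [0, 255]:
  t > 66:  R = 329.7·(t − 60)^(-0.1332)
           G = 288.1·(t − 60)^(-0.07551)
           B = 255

0.884

At 8922 K (t = 89.22):
  R = 329.7·(89.22 − 60)^(-0.1332) = 329.7·29.22^(-0.1332) = 329.7·0.63793 = 210.325.
At 13390 K (t = 133.9):
  R = 329.7·(133.9 − 60)^(-0.1332) = 329.7·73.9^(-0.1332) = 329.7·0.56376 = 185.873.
Gain = 185.873 / 210.325 = 0.8837 → 0.884.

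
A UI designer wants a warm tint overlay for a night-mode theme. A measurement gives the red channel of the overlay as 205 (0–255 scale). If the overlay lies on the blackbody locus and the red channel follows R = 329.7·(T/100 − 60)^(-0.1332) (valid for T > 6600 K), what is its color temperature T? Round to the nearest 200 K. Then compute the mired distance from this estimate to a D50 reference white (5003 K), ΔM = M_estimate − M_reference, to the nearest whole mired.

(t − 60)^(-0.1332) = 205/329.7 = 0.62178.
t − 60 = 0.62178^(1/-0.1332) = 0.62178^(-7.508) = 35.423, so t = 95.423.
T = 100·t = 9542 K → 9600 K to the nearest 200 K.
M_estimate = 10⁶/9600 = 104.17; M_reference = 10⁶/5003 = 199.88.
ΔM = 104.17 − 199.88 = -95.71 → -96 mireds.

-96 mireds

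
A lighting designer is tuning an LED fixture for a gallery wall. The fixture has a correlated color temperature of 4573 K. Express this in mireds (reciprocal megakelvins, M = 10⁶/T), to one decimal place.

218.7 mireds

M = 10⁶ / 4573 = 218.675 → 218.7 mireds.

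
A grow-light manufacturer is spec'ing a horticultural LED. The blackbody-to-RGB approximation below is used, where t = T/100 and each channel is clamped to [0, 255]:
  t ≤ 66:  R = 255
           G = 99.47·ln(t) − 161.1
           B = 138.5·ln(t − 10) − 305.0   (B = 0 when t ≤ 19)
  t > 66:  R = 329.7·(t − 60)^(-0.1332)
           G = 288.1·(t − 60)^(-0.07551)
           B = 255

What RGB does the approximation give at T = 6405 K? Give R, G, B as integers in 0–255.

t = 6405/100 = 64.05; the t ≤ 66 branch applies.
R = 255 by definition for t ≤ 66.
G = 99.47·ln 64.05 − 161.1 = 99.47·4.1597 − 161.1 = 252.662.
B = 138.5·ln(64.05 − 10) − 305.0 = 138.5·ln 54.05 − 305.0 = 138.5·3.9899 − 305.0 = 247.602.
Rounded: (255, 253, 248).

R=255, G=253, B=248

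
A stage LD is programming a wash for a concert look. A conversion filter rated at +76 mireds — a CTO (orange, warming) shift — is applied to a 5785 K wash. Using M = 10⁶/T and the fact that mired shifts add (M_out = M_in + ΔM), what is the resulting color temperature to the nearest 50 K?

4000 K

M_in = 10⁶/5785 = 172.86 mireds.
M_out = 172.86 + (+76) = 248.86 mireds.
T_out = 10⁶/248.86 = 4018.3 K → 4000 K.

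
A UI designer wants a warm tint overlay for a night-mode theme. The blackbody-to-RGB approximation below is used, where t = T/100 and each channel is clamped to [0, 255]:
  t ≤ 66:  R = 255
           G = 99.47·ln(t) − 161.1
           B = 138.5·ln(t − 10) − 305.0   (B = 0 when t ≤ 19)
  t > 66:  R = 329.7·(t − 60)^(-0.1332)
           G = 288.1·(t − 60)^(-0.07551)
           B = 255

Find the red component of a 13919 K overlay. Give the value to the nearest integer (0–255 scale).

184

t = 13919/100 = 139.19; the t > 66 branch applies.
R = 329.7·(139.19 − 60)^(-0.1332) = 329.7·79.19^(-0.1332) = 329.7·0.55860 = 184.169.
Rounded: 184.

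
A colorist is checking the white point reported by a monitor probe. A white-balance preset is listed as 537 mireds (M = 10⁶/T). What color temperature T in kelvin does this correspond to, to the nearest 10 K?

1860 K

T = 10⁶ / 537 = 1862.20 K → 1860 K.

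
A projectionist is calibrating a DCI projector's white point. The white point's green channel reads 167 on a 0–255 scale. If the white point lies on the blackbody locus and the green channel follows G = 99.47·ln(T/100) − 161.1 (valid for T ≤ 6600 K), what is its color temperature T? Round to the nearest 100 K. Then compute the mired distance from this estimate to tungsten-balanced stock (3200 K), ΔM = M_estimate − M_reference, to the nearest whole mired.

ln t = (167 + 161.1) / 99.47 = 3.2985.
t = e^3.2985 = 27.072.
T = 100·t = 2707 K → 2700 K to the nearest 100 K.
M_estimate = 10⁶/2700 = 370.37; M_reference = 10⁶/3200 = 312.50.
ΔM = 370.37 − 312.50 = 57.87 → +58 mireds.

+58 mireds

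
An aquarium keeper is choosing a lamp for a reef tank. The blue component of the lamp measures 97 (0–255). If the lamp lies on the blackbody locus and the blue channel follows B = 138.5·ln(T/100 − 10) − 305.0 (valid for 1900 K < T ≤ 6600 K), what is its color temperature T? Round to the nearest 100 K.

ln(t − 10) = (97 + 305.0) / 138.5 = 2.9025.
t − 10 = e^2.9025 = 18.220, so t = 28.220.
T = 100·t = 2822 K → 2800 K to the nearest 100 K.

2800 K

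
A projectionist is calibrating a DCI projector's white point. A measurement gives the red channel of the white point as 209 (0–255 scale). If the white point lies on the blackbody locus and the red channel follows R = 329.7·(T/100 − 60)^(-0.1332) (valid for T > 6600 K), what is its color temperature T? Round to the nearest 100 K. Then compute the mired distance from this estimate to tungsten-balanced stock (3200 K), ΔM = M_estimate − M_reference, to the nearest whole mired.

(t − 60)^(-0.1332) = 209/329.7 = 0.63391.
t − 60 = 0.63391^(1/-0.1332) = 0.63391^(-7.508) = 30.639, so t = 90.639.
T = 100·t = 9064 K → 9100 K to the nearest 100 K.
M_estimate = 10⁶/9100 = 109.89; M_reference = 10⁶/3200 = 312.50.
ΔM = 109.89 − 312.50 = -202.61 → -203 mireds.

-203 mireds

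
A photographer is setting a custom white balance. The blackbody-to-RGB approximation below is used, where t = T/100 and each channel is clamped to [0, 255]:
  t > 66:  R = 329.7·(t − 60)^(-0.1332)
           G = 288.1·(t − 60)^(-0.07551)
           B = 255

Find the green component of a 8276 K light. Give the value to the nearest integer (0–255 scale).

t = 8276/100 = 82.76; the t > 66 branch applies.
G = 288.1·(82.76 − 60)^(-0.07551) = 288.1·22.76^(-0.07551) = 288.1·0.78981 = 227.543.
Rounded: 228.

228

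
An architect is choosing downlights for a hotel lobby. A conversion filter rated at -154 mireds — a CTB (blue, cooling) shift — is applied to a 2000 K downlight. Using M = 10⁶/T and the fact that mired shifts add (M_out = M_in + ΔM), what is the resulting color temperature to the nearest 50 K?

2900 K

M_in = 10⁶/2000 = 500.00 mireds.
M_out = 500.00 + (-154) = 346.00 mireds.
T_out = 10⁶/346.00 = 2890.2 K → 2900 K.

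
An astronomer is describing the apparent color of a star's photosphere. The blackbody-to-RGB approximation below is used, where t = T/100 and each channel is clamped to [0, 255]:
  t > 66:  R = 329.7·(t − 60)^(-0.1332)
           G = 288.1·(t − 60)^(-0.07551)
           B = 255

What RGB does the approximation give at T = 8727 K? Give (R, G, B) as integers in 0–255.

(212, 224, 255)

t = 8727/100 = 87.27; the t > 66 branch applies.
R = 329.7·(87.27 − 60)^(-0.1332) = 329.7·27.27^(-0.1332) = 329.7·0.64382 = 212.269.
G = 288.1·(87.27 − 60)^(-0.07551) = 288.1·27.27^(-0.07551) = 288.1·0.77910 = 224.458.
B = 255 by definition for t > 66.
Rounded: (212, 224, 255).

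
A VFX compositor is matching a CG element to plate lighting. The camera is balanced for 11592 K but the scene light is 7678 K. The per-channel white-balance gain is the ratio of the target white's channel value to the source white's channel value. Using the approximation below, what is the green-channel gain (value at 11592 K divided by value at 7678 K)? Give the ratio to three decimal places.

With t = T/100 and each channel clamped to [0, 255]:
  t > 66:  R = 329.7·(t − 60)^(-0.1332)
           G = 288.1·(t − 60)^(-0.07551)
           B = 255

At 7678 K (t = 76.78):
  G = 288.1·(76.78 − 60)^(-0.07551) = 288.1·16.78^(-0.07551) = 288.1·0.80819 = 232.841.
At 11592 K (t = 115.92):
  G = 288.1·(115.92 − 60)^(-0.07551) = 288.1·55.92^(-0.07551) = 288.1·0.73797 = 212.610.
Gain = 212.610 / 232.841 = 0.9131 → 0.913.

0.913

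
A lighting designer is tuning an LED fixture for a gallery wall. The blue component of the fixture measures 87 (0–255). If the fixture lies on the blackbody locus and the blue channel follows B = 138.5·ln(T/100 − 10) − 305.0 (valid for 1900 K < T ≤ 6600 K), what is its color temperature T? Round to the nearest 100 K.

ln(t − 10) = (87 + 305.0) / 138.5 = 2.8303.
t − 10 = e^2.8303 = 16.951, so t = 26.951.
T = 100·t = 2695 K → 2700 K to the nearest 100 K.

2700 K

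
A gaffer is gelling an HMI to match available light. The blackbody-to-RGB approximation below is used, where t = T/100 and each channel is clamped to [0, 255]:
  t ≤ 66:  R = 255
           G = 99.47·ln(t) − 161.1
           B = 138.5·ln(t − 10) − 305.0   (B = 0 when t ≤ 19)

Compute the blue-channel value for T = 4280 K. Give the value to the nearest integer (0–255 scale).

t = 4280/100 = 42.8; the t ≤ 66 branch applies.
B = 138.5·ln(42.8 − 10) − 305.0 = 138.5·ln 32.8 − 305.0 = 138.5·3.4904 − 305.0 = 178.424.
Rounded: 178.

178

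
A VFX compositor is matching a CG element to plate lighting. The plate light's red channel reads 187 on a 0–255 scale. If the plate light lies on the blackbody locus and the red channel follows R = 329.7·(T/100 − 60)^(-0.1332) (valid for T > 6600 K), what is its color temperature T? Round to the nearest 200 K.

13000 K

(t − 60)^(-0.1332) = 187/329.7 = 0.56718.
t − 60 = 0.56718^(1/-0.1332) = 0.56718^(-7.508) = 70.620, so t = 130.620.
T = 100·t = 13062 K → 13000 K to the nearest 200 K.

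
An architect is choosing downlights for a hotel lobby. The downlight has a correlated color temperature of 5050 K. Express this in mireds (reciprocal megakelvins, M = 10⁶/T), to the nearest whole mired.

198 mireds

M = 10⁶ / 5050 = 198.020 → 198 mireds.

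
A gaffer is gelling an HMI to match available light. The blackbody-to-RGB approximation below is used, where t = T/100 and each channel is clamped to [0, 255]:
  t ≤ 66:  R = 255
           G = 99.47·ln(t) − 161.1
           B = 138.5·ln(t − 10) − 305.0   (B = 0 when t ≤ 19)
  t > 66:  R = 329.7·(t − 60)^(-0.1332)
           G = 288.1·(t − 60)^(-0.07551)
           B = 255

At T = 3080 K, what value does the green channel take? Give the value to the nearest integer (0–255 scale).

180

t = 3080/100 = 30.8; the t ≤ 66 branch applies.
G = 99.47·ln 30.8 − 161.1 = 99.47·3.4275 − 161.1 = 179.835.
Rounded: 180.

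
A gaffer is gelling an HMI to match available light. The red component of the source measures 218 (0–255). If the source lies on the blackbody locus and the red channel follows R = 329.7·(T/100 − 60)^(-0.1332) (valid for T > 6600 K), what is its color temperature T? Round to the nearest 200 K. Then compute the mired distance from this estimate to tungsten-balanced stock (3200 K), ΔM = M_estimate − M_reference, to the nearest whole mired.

(t − 60)^(-0.1332) = 218/329.7 = 0.66121.
t − 60 = 0.66121^(1/-0.1332) = 0.66121^(-7.508) = 22.326, so t = 82.326.
T = 100·t = 8233 K → 8200 K to the nearest 200 K.
M_estimate = 10⁶/8200 = 121.95; M_reference = 10⁶/3200 = 312.50.
ΔM = 121.95 − 312.50 = -190.55 → -191 mireds.

-191 mireds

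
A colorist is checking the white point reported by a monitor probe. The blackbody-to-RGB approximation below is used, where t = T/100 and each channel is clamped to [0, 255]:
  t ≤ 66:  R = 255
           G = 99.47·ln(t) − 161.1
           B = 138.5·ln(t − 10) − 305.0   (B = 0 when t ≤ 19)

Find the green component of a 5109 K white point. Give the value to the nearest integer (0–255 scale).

t = 5109/100 = 51.09; the t ≤ 66 branch applies.
G = 99.47·ln 51.09 − 161.1 = 99.47·3.9336 − 161.1 = 230.174.
Rounded: 230.

230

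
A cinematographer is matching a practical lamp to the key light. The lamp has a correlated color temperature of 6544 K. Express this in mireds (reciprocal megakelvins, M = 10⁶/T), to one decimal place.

152.8 mireds

M = 10⁶ / 6544 = 152.812 → 152.8 mireds.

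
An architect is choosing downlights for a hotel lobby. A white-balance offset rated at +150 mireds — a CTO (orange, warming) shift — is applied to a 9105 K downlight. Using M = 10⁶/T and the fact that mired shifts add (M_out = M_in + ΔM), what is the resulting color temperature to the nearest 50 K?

M_in = 10⁶/9105 = 109.83 mireds.
M_out = 109.83 + (+150) = 259.83 mireds.
T_out = 10⁶/259.83 = 3848.7 K → 3850 K.

3850 K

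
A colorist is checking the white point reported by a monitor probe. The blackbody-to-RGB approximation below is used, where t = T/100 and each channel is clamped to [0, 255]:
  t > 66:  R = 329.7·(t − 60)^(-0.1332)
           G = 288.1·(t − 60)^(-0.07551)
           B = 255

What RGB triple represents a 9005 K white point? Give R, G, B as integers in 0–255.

t = 9005/100 = 90.05; the t > 66 branch applies.
R = 329.7·(90.05 − 60)^(-0.1332) = 329.7·30.05^(-0.1332) = 329.7·0.63555 = 209.542.
G = 288.1·(90.05 − 60)^(-0.07551) = 288.1·30.05^(-0.07551) = 288.1·0.77341 = 222.818.
B = 255 by definition for t > 66.
Rounded: (210, 223, 255).

R=210, G=223, B=255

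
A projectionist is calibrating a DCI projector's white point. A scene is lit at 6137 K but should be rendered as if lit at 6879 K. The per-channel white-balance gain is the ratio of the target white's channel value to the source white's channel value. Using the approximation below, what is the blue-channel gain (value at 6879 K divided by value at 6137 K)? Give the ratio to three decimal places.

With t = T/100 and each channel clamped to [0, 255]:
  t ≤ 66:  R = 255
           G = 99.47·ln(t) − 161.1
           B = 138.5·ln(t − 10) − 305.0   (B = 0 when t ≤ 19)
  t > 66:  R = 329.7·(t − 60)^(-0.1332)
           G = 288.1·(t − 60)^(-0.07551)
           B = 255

1.060

At 6137 K (t = 61.37):
  B = 138.5·ln(61.37 − 10) − 305.0 = 138.5·ln 51.37 − 305.0 = 138.5·3.9391 − 305.0 = 240.559.
At 6879 K (t = 68.79):
  B = 255 by definition for t > 66.
Gain = 255.000 / 240.559 = 1.0600 → 1.060.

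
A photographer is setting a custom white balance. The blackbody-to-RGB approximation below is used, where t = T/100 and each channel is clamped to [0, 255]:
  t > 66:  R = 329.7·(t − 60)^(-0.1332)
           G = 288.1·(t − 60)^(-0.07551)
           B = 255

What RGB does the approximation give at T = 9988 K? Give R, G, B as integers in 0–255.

R=202, G=218, B=255

t = 9988/100 = 99.88; the t > 66 branch applies.
R = 329.7·(99.88 − 60)^(-0.1332) = 329.7·39.88^(-0.1332) = 329.7·0.61204 = 201.789.
G = 288.1·(99.88 − 60)^(-0.07551) = 288.1·39.88^(-0.07551) = 288.1·0.75705 = 218.107.
B = 255 by definition for t > 66.
Rounded: (202, 218, 255).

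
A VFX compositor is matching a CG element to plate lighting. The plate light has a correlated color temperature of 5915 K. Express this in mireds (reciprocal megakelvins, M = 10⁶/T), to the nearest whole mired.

M = 10⁶ / 5915 = 169.062 → 169 mireds.

169 mireds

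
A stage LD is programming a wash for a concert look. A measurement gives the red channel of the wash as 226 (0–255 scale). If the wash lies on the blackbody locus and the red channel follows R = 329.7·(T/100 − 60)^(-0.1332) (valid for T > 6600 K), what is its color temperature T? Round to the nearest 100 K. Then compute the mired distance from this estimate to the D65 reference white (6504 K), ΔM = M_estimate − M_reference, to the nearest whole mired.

-24 mireds

(t − 60)^(-0.1332) = 226/329.7 = 0.68547.
t − 60 = 0.68547^(1/-0.1332) = 0.68547^(-7.508) = 17.034, so t = 77.034.
T = 100·t = 7703 K → 7700 K to the nearest 100 K.
M_estimate = 10⁶/7700 = 129.87; M_reference = 10⁶/6504 = 153.75.
ΔM = 129.87 − 153.75 = -23.88 → -24 mireds.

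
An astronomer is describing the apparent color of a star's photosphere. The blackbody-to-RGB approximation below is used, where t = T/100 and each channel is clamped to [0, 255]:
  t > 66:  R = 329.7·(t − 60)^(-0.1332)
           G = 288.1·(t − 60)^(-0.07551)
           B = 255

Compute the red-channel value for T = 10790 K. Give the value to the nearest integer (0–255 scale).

t = 10790/100 = 107.9; the t > 66 branch applies.
R = 329.7·(107.9 − 60)^(-0.1332) = 329.7·47.9^(-0.1332) = 329.7·0.59728 = 196.924.
Rounded: 197.

197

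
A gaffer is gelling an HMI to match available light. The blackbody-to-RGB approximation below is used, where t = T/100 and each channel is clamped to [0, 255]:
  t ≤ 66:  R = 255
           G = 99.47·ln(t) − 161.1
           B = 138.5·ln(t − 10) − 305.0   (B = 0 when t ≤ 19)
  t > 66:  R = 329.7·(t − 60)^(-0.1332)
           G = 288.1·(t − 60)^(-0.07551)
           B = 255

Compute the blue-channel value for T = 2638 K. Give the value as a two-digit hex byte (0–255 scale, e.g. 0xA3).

0x52

t = 2638/100 = 26.38; the t ≤ 66 branch applies.
B = 138.5·ln(26.38 − 10) − 305.0 = 138.5·ln 16.38 − 305.0 = 138.5·2.7961 − 305.0 = 82.254.
Rounded: 82; in hex, 0x52.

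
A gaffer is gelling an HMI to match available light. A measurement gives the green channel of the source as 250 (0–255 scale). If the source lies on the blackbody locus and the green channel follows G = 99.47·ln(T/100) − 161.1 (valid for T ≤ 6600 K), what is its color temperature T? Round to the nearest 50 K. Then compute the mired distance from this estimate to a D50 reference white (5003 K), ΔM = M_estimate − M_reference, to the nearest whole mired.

ln t = (250 + 161.1) / 99.47 = 4.1329.
t = e^4.1329 = 62.359.
T = 100·t = 6236 K → 6250 K to the nearest 50 K.
M_estimate = 10⁶/6250 = 160.00; M_reference = 10⁶/5003 = 199.88.
ΔM = 160.00 − 199.88 = -39.88 → -40 mireds.

-40 mireds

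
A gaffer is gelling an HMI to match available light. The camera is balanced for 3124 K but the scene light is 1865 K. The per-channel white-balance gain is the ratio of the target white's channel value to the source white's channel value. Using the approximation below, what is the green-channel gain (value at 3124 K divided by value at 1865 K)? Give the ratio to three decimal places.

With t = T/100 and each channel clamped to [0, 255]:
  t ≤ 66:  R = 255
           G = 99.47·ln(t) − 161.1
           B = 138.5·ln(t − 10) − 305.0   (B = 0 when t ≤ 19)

At 1865 K (t = 18.65):
  G = 99.47·ln 18.65 − 161.1 = 99.47·2.9258 − 161.1 = 129.934.
At 3124 K (t = 31.24):
  G = 99.47·ln 31.24 − 161.1 = 99.47·3.4417 − 161.1 = 181.246.
Gain = 181.246 / 129.934 = 1.3949 → 1.395.

1.395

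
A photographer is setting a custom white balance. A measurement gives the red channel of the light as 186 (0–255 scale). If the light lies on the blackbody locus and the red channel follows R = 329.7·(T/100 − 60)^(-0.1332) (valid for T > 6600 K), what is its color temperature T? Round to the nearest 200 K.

(t − 60)^(-0.1332) = 186/329.7 = 0.56415.
t − 60 = 0.56415^(1/-0.1332) = 0.56415^(-7.508) = 73.521, so t = 133.521.
T = 100·t = 13352 K → 13400 K to the nearest 200 K.

13400 K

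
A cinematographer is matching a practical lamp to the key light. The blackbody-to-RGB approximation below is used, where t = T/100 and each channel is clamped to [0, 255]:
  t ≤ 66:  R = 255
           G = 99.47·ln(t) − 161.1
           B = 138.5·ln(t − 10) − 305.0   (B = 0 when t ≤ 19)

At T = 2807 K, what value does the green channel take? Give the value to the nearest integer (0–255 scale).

t = 2807/100 = 28.07; the t ≤ 66 branch applies.
G = 99.47·ln 28.07 − 161.1 = 99.47·3.3347 − 161.1 = 170.603.
Rounded: 171.

171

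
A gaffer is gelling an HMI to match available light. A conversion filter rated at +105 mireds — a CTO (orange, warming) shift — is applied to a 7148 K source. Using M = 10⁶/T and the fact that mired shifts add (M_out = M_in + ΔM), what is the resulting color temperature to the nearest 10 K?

M_in = 10⁶/7148 = 139.90 mireds.
M_out = 139.90 + (+105) = 244.90 mireds.
T_out = 10⁶/244.90 = 4083.3 K → 4080 K.

4080 K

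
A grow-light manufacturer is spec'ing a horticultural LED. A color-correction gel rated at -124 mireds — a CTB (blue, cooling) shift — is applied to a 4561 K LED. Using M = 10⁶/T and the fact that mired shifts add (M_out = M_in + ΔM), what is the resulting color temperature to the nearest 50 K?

M_in = 10⁶/4561 = 219.25 mireds.
M_out = 219.25 + (-124) = 95.25 mireds.
T_out = 10⁶/95.25 = 10498.7 K → 10500 K.

10500 K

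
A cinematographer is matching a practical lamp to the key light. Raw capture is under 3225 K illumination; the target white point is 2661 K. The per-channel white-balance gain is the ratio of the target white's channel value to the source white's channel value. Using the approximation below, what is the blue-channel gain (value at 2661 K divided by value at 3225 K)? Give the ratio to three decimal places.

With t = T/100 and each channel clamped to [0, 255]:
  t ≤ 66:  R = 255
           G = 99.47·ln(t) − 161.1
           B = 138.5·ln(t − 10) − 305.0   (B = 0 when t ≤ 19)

At 3225 K (t = 32.25):
  B = 138.5·ln(32.25 − 10) − 305.0 = 138.5·ln 22.25 − 305.0 = 138.5·3.1023 − 305.0 = 124.674.
At 2661 K (t = 26.61):
  B = 138.5·ln(26.61 − 10) − 305.0 = 138.5·ln 16.61 − 305.0 = 138.5·2.8100 − 305.0 = 84.186.
Gain = 84.186 / 124.674 = 0.6752 → 0.675.

0.675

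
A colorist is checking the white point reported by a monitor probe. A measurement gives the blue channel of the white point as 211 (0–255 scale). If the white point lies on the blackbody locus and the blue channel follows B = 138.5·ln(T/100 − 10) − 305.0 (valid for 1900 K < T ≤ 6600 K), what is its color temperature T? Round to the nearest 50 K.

ln(t − 10) = (211 + 305.0) / 138.5 = 3.7256.
t − 10 = e^3.7256 = 41.497, so t = 51.497.
T = 100·t = 5150 K → 5150 K to the nearest 50 K.

5150 K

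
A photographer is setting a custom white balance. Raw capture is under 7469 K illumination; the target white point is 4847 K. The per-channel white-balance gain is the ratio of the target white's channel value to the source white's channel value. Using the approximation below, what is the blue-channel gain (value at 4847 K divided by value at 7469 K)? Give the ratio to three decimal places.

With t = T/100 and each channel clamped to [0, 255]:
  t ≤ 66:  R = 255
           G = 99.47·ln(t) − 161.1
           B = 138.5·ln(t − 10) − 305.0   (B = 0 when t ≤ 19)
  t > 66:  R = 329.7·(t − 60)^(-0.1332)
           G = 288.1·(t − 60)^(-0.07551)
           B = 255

0.786

At 7469 K (t = 74.69):
  B = 255 by definition for t > 66.
At 4847 K (t = 48.47):
  B = 138.5·ln(48.47 − 10) − 305.0 = 138.5·ln 38.47 − 305.0 = 138.5·3.6499 − 305.0 = 200.508.
Gain = 200.508 / 255.000 = 0.7863 → 0.786.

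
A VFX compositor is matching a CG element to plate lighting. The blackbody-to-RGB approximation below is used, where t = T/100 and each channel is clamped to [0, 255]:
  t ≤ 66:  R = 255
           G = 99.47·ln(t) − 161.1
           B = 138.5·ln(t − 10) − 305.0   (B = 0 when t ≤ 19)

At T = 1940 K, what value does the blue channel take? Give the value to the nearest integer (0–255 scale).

t = 1940/100 = 19.4; the t ≤ 66 branch applies.
B = 138.5·ln(19.4 − 10) − 305.0 = 138.5·ln 9.4 − 305.0 = 138.5·2.2407 − 305.0 = 5.338.
Rounded: 5.

5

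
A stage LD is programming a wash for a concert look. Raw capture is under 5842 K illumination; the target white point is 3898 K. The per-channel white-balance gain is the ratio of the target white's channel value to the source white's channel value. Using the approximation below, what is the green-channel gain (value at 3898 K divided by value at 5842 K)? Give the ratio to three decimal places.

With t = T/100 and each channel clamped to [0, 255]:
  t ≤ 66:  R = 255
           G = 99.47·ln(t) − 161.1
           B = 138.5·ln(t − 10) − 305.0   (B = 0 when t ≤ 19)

At 5842 K (t = 58.42):
  G = 99.47·ln 58.42 − 161.1 = 99.47·4.0677 − 161.1 = 243.510.
At 3898 K (t = 38.98):
  G = 99.47·ln 38.98 − 161.1 = 99.47·3.6630 − 161.1 = 203.263.
Gain = 203.263 / 243.510 = 0.8347 → 0.835.

0.835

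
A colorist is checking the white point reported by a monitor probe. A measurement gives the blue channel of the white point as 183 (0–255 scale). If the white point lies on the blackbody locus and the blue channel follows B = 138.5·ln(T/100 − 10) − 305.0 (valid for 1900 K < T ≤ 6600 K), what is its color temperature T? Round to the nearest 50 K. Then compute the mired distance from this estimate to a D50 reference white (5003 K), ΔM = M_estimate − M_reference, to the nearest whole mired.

+27 mireds

ln(t − 10) = (183 + 305.0) / 138.5 = 3.5235.
t − 10 = e^3.5235 = 33.902, so t = 43.902.
T = 100·t = 4390 K → 4400 K to the nearest 50 K.
M_estimate = 10⁶/4400 = 227.27; M_reference = 10⁶/5003 = 199.88.
ΔM = 227.27 − 199.88 = 27.39 → +27 mireds.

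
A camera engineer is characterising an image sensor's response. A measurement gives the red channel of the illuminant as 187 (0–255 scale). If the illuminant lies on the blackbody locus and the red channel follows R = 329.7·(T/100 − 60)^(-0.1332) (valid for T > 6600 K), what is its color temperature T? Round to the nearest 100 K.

(t − 60)^(-0.1332) = 187/329.7 = 0.56718.
t − 60 = 0.56718^(1/-0.1332) = 0.56718^(-7.508) = 70.620, so t = 130.620.
T = 100·t = 13062 K → 13100 K to the nearest 100 K.

13100 K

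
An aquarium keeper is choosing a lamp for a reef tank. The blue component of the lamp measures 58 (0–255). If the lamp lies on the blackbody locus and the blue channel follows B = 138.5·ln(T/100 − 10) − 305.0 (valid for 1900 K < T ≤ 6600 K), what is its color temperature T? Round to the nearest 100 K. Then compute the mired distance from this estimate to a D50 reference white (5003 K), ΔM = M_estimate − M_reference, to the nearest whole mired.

ln(t − 10) = (58 + 305.0) / 138.5 = 2.6209.
t − 10 = e^2.6209 = 13.749, so t = 23.749.
T = 100·t = 2375 K → 2400 K to the nearest 100 K.
M_estimate = 10⁶/2400 = 416.67; M_reference = 10⁶/5003 = 199.88.
ΔM = 416.67 − 199.88 = 216.79 → +217 mireds.

+217 mireds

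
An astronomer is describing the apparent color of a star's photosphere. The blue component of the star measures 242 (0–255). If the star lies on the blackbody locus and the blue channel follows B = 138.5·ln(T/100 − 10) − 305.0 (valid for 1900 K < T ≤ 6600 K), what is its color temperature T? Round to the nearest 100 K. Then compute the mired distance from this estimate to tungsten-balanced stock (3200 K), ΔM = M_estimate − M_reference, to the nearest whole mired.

ln(t − 10) = (242 + 305.0) / 138.5 = 3.9495.
t − 10 = e^3.9495 = 51.907, so t = 61.907.
T = 100·t = 6191 K → 6200 K to the nearest 100 K.
M_estimate = 10⁶/6200 = 161.29; M_reference = 10⁶/3200 = 312.50.
ΔM = 161.29 − 312.50 = -151.21 → -151 mireds.

-151 mireds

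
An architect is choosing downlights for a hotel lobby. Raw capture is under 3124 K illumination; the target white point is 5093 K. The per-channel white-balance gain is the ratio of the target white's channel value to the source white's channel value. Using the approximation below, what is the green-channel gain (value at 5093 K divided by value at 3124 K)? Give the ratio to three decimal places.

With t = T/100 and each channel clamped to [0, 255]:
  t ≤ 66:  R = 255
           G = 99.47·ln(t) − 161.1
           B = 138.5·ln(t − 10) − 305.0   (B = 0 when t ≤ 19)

At 3124 K (t = 31.24):
  G = 99.47·ln 31.24 − 161.1 = 99.47·3.4417 − 161.1 = 181.246.
At 5093 K (t = 50.93):
  G = 99.47·ln 50.93 − 161.1 = 99.47·3.9305 − 161.1 = 229.862.
Gain = 229.862 / 181.246 = 1.2682 → 1.268.

1.268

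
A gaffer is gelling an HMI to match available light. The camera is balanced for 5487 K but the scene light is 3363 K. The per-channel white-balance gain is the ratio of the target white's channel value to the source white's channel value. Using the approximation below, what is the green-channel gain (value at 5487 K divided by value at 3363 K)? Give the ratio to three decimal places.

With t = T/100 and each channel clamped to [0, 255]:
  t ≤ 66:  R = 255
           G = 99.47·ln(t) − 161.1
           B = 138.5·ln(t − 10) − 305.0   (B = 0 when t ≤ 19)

1.258

At 3363 K (t = 33.63):
  G = 99.47·ln 33.63 − 161.1 = 99.47·3.5154 − 161.1 = 188.579.
At 5487 K (t = 54.87):
  G = 99.47·ln 54.87 − 161.1 = 99.47·4.0050 − 161.1 = 237.274.
Gain = 237.274 / 188.579 = 1.2582 → 1.258.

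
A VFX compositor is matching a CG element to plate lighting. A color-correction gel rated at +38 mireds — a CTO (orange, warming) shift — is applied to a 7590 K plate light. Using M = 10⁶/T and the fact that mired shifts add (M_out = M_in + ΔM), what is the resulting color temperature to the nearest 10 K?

5890 K

M_in = 10⁶/7590 = 131.75 mireds.
M_out = 131.75 + (+38) = 169.75 mireds.
T_out = 10⁶/169.75 = 5890.9 K → 5890 K.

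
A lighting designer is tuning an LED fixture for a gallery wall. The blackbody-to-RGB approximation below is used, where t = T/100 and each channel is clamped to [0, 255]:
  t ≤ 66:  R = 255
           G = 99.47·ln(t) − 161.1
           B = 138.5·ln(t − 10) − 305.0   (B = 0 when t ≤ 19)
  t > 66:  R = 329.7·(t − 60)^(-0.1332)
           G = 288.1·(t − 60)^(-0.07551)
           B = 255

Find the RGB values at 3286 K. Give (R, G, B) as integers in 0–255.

t = 3286/100 = 32.86; the t ≤ 66 branch applies.
R = 255 by definition for t ≤ 66.
G = 99.47·ln 32.86 − 161.1 = 99.47·3.4923 − 161.1 = 186.275.
B = 138.5·ln(32.86 − 10) − 305.0 = 138.5·ln 22.86 − 305.0 = 138.5·3.1294 − 305.0 = 128.420.
Rounded: (255, 186, 128).

(255, 186, 128)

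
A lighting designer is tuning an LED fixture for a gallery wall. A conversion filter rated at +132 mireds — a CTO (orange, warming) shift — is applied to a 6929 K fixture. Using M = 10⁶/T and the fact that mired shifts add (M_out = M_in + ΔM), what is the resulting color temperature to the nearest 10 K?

M_in = 10⁶/6929 = 144.32 mireds.
M_out = 144.32 + (+132) = 276.32 mireds.
T_out = 10⁶/276.32 = 3619.0 K → 3620 K.

3620 K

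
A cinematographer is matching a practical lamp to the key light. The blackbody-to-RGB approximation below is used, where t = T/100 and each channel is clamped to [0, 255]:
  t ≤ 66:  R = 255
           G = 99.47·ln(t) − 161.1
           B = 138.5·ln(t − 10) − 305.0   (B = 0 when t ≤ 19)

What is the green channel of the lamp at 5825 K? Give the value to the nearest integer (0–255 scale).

t = 5825/100 = 58.25; the t ≤ 66 branch applies.
G = 99.47·ln 58.25 − 161.1 = 99.47·4.0647 − 161.1 = 243.220.
Rounded: 243.

243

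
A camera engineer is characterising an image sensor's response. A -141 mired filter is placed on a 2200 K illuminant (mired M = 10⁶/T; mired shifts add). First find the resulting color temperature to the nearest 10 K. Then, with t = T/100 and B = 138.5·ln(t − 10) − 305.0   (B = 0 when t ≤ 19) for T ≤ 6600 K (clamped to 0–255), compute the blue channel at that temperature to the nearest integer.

M_in = 10⁶/2200 = 454.55; M_out = 454.55 + (-141) = 313.55.
T_out = 10⁶/313.55 = 3189.3 K → 3190 K; t = 31.9.
B = 138.5·ln(31.9 − 10) − 305.0 = 138.5·ln 21.9 − 305.0 = 138.5·3.0865 − 305.0 = 122.478.
Rounded: 122.

122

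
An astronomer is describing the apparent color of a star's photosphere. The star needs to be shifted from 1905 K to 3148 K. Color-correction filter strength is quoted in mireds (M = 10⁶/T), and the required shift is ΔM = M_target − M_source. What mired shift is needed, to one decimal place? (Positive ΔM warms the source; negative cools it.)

M_source = 10⁶/1905 = 524.934; M_target = 10⁶/3148 = 317.662.
ΔM = 317.662 − 524.934 = -207.272 → -207.3 mireds, a cooling shift.

-207.3 mireds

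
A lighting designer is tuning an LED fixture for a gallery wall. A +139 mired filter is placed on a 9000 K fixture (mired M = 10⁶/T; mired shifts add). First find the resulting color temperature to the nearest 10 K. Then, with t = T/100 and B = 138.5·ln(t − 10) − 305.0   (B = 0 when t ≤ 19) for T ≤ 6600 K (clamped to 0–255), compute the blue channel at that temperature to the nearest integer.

166

M_in = 10⁶/9000 = 111.11; M_out = 111.11 + (+139) = 250.11.
T_out = 10⁶/250.11 = 3998.2 K → 4000 K; t = 40.
B = 138.5·ln(40 − 10) − 305.0 = 138.5·ln 30 − 305.0 = 138.5·3.4012 − 305.0 = 166.066.
Rounded: 166.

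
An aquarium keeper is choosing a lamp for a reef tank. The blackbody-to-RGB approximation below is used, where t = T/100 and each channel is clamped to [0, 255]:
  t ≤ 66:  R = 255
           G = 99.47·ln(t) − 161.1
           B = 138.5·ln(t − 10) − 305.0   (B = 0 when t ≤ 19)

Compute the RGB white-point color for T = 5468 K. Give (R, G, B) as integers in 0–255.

(255, 237, 221)

t = 5468/100 = 54.68; the t ≤ 66 branch applies.
R = 255 by definition for t ≤ 66.
G = 99.47·ln 54.68 − 161.1 = 99.47·4.0015 − 161.1 = 236.929.
B = 138.5·ln(54.68 − 10) − 305.0 = 138.5·ln 44.68 − 305.0 = 138.5·3.7995 − 305.0 = 221.234.
Rounded: (255, 237, 221).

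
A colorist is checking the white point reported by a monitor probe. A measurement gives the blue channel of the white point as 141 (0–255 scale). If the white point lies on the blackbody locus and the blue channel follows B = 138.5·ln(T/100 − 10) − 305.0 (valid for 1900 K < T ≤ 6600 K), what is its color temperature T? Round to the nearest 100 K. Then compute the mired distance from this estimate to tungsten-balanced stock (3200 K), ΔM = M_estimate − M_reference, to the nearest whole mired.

ln(t − 10) = (141 + 305.0) / 138.5 = 3.2202.
t − 10 = e^3.2202 = 25.034, so t = 35.034.
T = 100·t = 3503 K → 3500 K to the nearest 100 K.
M_estimate = 10⁶/3500 = 285.71; M_reference = 10⁶/3200 = 312.50.
ΔM = 285.71 − 312.50 = -26.79 → -27 mireds.

-27 mireds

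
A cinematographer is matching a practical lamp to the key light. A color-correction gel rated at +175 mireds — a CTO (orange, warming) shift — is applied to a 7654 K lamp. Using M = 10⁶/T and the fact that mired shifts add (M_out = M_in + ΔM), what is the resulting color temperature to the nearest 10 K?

M_in = 10⁶/7654 = 130.65 mireds.
M_out = 130.65 + (+175) = 305.65 mireds.
T_out = 10⁶/305.65 = 3271.7 K → 3270 K.

3270 K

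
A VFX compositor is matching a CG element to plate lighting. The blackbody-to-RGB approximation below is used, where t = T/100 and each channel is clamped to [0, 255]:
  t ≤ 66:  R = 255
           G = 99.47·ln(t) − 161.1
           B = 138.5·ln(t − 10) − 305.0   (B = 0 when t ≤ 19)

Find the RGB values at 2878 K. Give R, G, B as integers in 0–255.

R=255, G=173, B=101

t = 2878/100 = 28.78; the t ≤ 66 branch applies.
R = 255 by definition for t ≤ 66.
G = 99.47·ln 28.78 − 161.1 = 99.47·3.3597 − 161.1 = 173.087.
B = 138.5·ln(28.78 − 10) − 305.0 = 138.5·ln 18.78 − 305.0 = 138.5·2.9328 − 305.0 = 101.192.
Rounded: (255, 173, 101).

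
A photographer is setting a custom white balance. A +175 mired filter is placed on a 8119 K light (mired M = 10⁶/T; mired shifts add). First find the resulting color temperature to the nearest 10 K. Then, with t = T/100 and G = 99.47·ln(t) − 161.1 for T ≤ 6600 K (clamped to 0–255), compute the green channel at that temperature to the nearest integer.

188

M_in = 10⁶/8119 = 123.17; M_out = 123.17 + (+175) = 298.17.
T_out = 10⁶/298.17 = 3353.8 K → 3350 K; t = 33.5.
G = 99.47·ln 33.5 − 161.1 = 99.47·3.5115 − 161.1 = 188.193.
Rounded: 188.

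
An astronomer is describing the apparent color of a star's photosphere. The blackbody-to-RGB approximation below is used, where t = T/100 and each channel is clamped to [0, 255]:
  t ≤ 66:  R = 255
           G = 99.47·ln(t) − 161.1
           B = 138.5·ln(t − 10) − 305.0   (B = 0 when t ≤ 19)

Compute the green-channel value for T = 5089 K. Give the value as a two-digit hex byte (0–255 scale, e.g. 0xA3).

0xE6

t = 5089/100 = 50.89; the t ≤ 66 branch applies.
G = 99.47·ln 50.89 − 161.1 = 99.47·3.9297 − 161.1 = 229.784.
Rounded: 230; in hex, 0xE6.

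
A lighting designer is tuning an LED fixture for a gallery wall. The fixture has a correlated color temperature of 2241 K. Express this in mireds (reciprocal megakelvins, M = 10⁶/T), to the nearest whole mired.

446 mireds

M = 10⁶ / 2241 = 446.229 → 446 mireds.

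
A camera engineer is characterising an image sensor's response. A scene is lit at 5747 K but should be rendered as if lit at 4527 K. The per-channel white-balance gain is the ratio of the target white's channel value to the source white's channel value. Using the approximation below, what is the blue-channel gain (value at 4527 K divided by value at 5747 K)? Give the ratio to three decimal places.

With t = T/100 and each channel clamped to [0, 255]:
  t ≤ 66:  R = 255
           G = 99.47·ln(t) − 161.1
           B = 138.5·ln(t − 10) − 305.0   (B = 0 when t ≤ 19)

At 5747 K (t = 57.47):
  B = 138.5·ln(57.47 − 10) − 305.0 = 138.5·ln 47.47 − 305.0 = 138.5·3.8601 − 305.0 = 229.624.
At 4527 K (t = 45.27):
  B = 138.5·ln(45.27 − 10) − 305.0 = 138.5·ln 35.27 − 305.0 = 138.5·3.5630 − 305.0 = 188.480.
Gain = 188.480 / 229.624 = 0.8208 → 0.821.

0.821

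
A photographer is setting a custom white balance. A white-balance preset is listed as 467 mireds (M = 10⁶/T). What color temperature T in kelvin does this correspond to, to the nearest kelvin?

2141 K

T = 10⁶ / 467 = 2141.33 K → 2141 K.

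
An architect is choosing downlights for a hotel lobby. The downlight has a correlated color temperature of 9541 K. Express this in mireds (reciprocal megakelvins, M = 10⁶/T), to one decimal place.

M = 10⁶ / 9541 = 104.811 → 104.8 mireds.

104.8 mireds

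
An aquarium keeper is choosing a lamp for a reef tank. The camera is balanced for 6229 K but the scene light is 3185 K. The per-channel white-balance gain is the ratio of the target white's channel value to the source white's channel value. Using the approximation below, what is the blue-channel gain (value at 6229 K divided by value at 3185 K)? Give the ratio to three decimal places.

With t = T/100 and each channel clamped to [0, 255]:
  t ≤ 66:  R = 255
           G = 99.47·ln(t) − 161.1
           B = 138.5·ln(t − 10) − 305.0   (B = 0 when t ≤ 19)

At 3185 K (t = 31.85):
  B = 138.5·ln(31.85 − 10) − 305.0 = 138.5·ln 21.85 − 305.0 = 138.5·3.0842 − 305.0 = 122.162.
At 6229 K (t = 62.29):
  B = 138.5·ln(62.29 − 10) − 305.0 = 138.5·ln 52.29 − 305.0 = 138.5·3.9568 − 305.0 = 243.018.
Gain = 243.018 / 122.162 = 1.9893 → 1.989.

1.989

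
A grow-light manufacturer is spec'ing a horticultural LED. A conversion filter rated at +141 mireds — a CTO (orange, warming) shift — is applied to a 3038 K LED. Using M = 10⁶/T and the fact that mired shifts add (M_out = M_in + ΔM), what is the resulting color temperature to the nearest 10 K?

2130 K

M_in = 10⁶/3038 = 329.16 mireds.
M_out = 329.16 + (+141) = 470.16 mireds.
T_out = 10⁶/470.16 = 2126.9 K → 2130 K.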